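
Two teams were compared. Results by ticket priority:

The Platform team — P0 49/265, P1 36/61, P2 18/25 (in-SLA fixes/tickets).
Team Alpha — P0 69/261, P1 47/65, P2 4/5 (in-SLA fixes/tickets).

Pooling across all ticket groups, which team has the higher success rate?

P0: the Platform team 49/265 = 18.5%, Team Alpha 69/261 = 26.4% → Team Alpha
P1: the Platform team 36/61 = 59.0%, Team Alpha 47/65 = 72.3% → Team Alpha
P2: the Platform team 18/25 = 72.0%, Team Alpha 4/5 = 80.0% → Team Alpha
Overall: the Platform team 103/351 = 29.3%, Team Alpha 120/331 = 36.3% → Team Alpha

Team Alpha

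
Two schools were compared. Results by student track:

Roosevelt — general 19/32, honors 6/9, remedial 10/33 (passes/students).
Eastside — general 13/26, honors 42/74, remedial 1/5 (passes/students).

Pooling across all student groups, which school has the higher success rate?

Eastside

General: Roosevelt 19/32 = 59.4%, Eastside 13/26 = 50.0% → Roosevelt
Honors: Roosevelt 6/9 = 66.7%, Eastside 42/74 = 56.8% → Roosevelt
Remedial: Roosevelt 10/33 = 30.3%, Eastside 1/5 = 20.0% → Roosevelt
Overall: Roosevelt 35/74 = 47.3%, Eastside 56/105 = 53.3% → Eastside
(Roosevelt wins every student group but Eastside wins overall — Roosevelt's students skew toward the low-rate remedial group.)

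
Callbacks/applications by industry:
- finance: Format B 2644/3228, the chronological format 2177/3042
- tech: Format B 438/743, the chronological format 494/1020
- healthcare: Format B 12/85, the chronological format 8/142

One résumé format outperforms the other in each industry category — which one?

Finance: Format B 2644/3228 = 81.9%, the chronological format 2177/3042 = 71.6% → Format B
Tech: Format B 438/743 = 59.0%, the chronological format 494/1020 = 48.4% → Format B
Healthcare: Format B 12/85 = 14.1%, the chronological format 8/142 = 5.6% → Format B
Format B has the higher rate in all 3 groups.

Format B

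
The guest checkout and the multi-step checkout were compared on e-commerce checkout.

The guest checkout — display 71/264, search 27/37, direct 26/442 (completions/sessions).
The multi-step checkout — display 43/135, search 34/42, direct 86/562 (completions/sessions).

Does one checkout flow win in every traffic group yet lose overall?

Display: the guest checkout 71/264 = 26.9%, the multi-step checkout 43/135 = 31.9% → the multi-step checkout
Search: the guest checkout 27/37 = 73.0%, the multi-step checkout 34/42 = 81.0% → the multi-step checkout
Direct: the guest checkout 26/442 = 5.9%, the multi-step checkout 86/562 = 15.3% → the multi-step checkout
Overall: the guest checkout 124/743 = 16.7%, the multi-step checkout 163/739 = 22.1% → the multi-step checkout
The multi-step checkout wins overall and in every traffic group — no reversal.

No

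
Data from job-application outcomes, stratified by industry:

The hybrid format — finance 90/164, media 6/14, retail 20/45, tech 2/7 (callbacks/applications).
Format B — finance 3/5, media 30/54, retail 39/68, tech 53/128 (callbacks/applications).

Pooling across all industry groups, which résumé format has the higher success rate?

Finance: the hybrid format 90/164 = 54.9%, Format B 3/5 = 60.0% → Format B
Media: the hybrid format 6/14 = 42.9%, Format B 30/54 = 55.6% → Format B
Retail: the hybrid format 20/45 = 44.4%, Format B 39/68 = 57.4% → Format B
Tech: the hybrid format 2/7 = 28.6%, Format B 53/128 = 41.4% → Format B
Overall: the hybrid format 118/230 = 51.3%, Format B 125/255 = 49.0% → the hybrid format
(Format B wins every industry group but the hybrid format wins overall — Format B's applications skew toward the low-rate tech group.)

the hybrid format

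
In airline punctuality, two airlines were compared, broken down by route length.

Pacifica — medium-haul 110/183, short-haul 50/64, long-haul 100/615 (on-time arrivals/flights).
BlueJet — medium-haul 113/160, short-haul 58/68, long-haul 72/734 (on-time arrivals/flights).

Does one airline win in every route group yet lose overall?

No

Medium-haul: Pacifica 110/183 = 60.1%, BlueJet 113/160 = 70.6% → BlueJet
Short-haul: Pacifica 50/64 = 78.1%, BlueJet 58/68 = 85.3% → BlueJet
Long-haul: Pacifica 100/615 = 16.3%, BlueJet 72/734 = 9.8% → Pacifica
Overall: Pacifica 260/862 = 30.2%, BlueJet 243/962 = 25.3% → Pacifica
Neither sweeps: Pacifica wins 1 of 3 groups, BlueJet wins 2. Pacifica wins overall but not every group — no Simpson reversal.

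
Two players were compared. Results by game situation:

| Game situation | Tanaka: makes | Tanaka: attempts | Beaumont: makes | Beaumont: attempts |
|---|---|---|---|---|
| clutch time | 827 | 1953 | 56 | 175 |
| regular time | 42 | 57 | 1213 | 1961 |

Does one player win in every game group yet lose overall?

Clutch time: Tanaka 827/1953 = 42.3%, Beaumont 56/175 = 32.0% → Tanaka
Regular time: Tanaka 42/57 = 73.7%, Beaumont 1213/1961 = 61.9% → Tanaka
Overall: Tanaka 869/2010 = 43.2%, Beaumont 1269/2136 = 59.4% → Beaumont
Tanaka wins each game group but Beaumont wins overall — the comparison reverses. Tanaka's attempts skew toward clutch time, which has a lower base rate.

Yes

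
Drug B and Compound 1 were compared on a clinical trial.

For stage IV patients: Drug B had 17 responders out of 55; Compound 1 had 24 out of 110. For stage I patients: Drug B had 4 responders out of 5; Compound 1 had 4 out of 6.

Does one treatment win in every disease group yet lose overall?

Stage IV: Drug B 17/55 = 30.9%, Compound 1 24/110 = 21.8% → Drug B
Stage I: Drug B 4/5 = 80.0%, Compound 1 4/6 = 66.7% → Drug B
Overall: Drug B 21/60 = 35.0%, Compound 1 28/116 = 24.1% → Drug B
Drug B wins overall and in every disease group — no reversal.

No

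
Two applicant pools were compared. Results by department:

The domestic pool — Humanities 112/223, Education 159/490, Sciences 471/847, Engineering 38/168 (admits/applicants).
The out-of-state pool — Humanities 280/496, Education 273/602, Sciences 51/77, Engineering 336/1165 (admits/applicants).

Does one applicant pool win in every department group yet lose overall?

Humanities: the domestic pool 112/223 = 50.2%, the out-of-state pool 280/496 = 56.5% → the out-of-state pool
Education: the domestic pool 159/490 = 32.4%, the out-of-state pool 273/602 = 45.3% → the out-of-state pool
Sciences: the domestic pool 471/847 = 55.6%, the out-of-state pool 51/77 = 66.2% → the out-of-state pool
Engineering: the domestic pool 38/168 = 22.6%, the out-of-state pool 336/1165 = 28.8% → the out-of-state pool
Overall: the domestic pool 780/1728 = 45.1%, the out-of-state pool 940/2340 = 40.2% → the domestic pool
The out-of-state pool wins each department group but the domestic pool wins overall — the comparison reverses. The out-of-state pool's applicants skew toward Engineering, which has a lower base rate.

Yes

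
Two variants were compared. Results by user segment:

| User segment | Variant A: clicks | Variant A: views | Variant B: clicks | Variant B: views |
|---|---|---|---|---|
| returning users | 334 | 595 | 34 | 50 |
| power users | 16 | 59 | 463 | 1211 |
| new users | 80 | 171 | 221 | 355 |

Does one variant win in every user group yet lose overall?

Returning users: Variant A 334/595 = 56.1%, Variant B 34/50 = 68.0% → Variant B
Power users: Variant A 16/59 = 27.1%, Variant B 463/1211 = 38.2% → Variant B
New users: Variant A 80/171 = 46.8%, Variant B 221/355 = 62.3% → Variant B
Overall: Variant A 430/825 = 52.1%, Variant B 718/1616 = 44.4% → Variant A
Variant B wins each user group but Variant A wins overall — the comparison reverses. Variant B's views skew toward power users, which has a lower base rate.

Yes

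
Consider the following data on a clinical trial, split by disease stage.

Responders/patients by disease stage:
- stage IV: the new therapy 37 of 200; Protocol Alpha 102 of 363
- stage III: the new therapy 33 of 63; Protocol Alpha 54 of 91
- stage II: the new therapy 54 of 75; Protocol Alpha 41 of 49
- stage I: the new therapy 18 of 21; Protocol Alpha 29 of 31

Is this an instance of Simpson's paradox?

No

Stage IV: the new therapy 37/200 = 18.5%, Protocol Alpha 102/363 = 28.1% → Protocol Alpha
Stage III: the new therapy 33/63 = 52.4%, Protocol Alpha 54/91 = 59.3% → Protocol Alpha
Stage II: the new therapy 54/75 = 72.0%, Protocol Alpha 41/49 = 83.7% → Protocol Alpha
Stage I: the new therapy 18/21 = 85.7%, Protocol Alpha 29/31 = 93.5% → Protocol Alpha
Overall: the new therapy 142/359 = 39.6%, Protocol Alpha 226/534 = 42.3% → Protocol Alpha
Protocol Alpha wins overall and in every disease group — no reversal.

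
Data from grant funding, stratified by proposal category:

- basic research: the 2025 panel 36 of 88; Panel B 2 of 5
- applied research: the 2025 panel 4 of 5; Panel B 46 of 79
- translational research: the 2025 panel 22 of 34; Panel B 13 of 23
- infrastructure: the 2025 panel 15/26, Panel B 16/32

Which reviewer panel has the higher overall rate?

Basic research: the 2025 panel 36/88 = 40.9%, Panel B 2/5 = 40.0% → the 2025 panel
Applied research: the 2025 panel 4/5 = 80.0%, Panel B 46/79 = 58.2% → the 2025 panel
Translational research: the 2025 panel 22/34 = 64.7%, Panel B 13/23 = 56.5% → the 2025 panel
Infrastructure: the 2025 panel 15/26 = 57.7%, Panel B 16/32 = 50.0% → the 2025 panel
Overall: the 2025 panel 77/153 = 50.3%, Panel B 77/139 = 55.4% → Panel B
(The 2025 panel wins every proposal group but Panel B wins overall — the 2025 panel's proposals skew toward the low-rate basic research group.)

Panel B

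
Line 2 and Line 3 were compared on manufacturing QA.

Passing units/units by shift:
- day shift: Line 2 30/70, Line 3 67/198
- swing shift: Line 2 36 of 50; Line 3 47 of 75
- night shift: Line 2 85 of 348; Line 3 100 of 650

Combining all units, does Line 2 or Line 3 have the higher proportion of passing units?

Day shift: Line 2 30/70 = 42.9%, Line 3 67/198 = 33.8% → Line 2
Swing shift: Line 2 36/50 = 72.0%, Line 3 47/75 = 62.7% → Line 2
Night shift: Line 2 85/348 = 24.4%, Line 3 100/650 = 15.4% → Line 2
Overall: Line 2 151/468 = 32.3%, Line 3 214/923 = 23.2% → Line 2

Line 2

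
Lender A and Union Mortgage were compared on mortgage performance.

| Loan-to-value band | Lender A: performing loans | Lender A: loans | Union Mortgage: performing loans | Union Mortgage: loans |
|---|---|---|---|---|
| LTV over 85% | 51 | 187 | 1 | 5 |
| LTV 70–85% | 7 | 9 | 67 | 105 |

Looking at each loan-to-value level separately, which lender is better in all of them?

LTV over 85%: Lender A 51/187 = 27.3%, Union Mortgage 1/5 = 20.0% → Lender A
LTV 70–85%: Lender A 7/9 = 77.8%, Union Mortgage 67/105 = 63.8% → Lender A
Lender A has the higher rate in both groups.

Lender A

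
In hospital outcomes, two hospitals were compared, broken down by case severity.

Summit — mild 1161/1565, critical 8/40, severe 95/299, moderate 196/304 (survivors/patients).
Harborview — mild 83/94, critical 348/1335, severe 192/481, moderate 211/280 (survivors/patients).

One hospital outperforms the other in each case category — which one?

Mild: Summit 1161/1565 = 74.2%, Harborview 83/94 = 88.3% → Harborview
Critical: Summit 8/40 = 20.0%, Harborview 348/1335 = 26.1% → Harborview
Severe: Summit 95/299 = 31.8%, Harborview 192/481 = 39.9% → Harborview
Moderate: Summit 196/304 = 64.5%, Harborview 211/280 = 75.4% → Harborview
Harborview has the higher rate in all 4 groups.

Harborview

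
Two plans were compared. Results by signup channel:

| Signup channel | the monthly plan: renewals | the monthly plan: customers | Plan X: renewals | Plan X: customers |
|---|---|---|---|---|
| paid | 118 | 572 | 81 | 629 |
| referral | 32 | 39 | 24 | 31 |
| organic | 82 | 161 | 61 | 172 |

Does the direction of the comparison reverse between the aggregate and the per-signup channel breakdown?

Paid: the monthly plan 118/572 = 20.6%, Plan X 81/629 = 12.9% → the monthly plan
Referral: the monthly plan 32/39 = 82.1%, Plan X 24/31 = 77.4% → the monthly plan
Organic: the monthly plan 82/161 = 50.9%, Plan X 61/172 = 35.5% → the monthly plan
Overall: the monthly plan 232/772 = 30.1%, Plan X 166/832 = 20.0% → the monthly plan
The monthly plan wins overall and in every signup group — no reversal.

No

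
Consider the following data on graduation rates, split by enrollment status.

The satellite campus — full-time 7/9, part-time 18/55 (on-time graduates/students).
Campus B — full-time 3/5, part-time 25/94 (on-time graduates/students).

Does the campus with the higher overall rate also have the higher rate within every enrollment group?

Yes

Full-time: the satellite campus 7/9 = 77.8%, Campus B 3/5 = 60.0% → the satellite campus
Part-time: the satellite campus 18/55 = 32.7%, Campus B 25/94 = 26.6% → the satellite campus
Overall: the satellite campus 25/64 = 39.1%, Campus B 28/99 = 28.3% → the satellite campus
The satellite campus wins overall and in every enrollment group — no reversal.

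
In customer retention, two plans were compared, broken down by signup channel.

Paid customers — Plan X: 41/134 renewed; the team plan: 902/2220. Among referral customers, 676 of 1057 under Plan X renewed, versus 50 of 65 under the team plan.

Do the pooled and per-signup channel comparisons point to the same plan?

Paid: Plan X 41/134 = 30.6%, the team plan 902/2220 = 40.6% → the team plan
Referral: Plan X 676/1057 = 64.0%, the team plan 50/65 = 76.9% → the team plan
Overall: Plan X 717/1191 = 60.2%, the team plan 952/2285 = 41.7% → Plan X
The team plan wins each signup group but Plan X wins overall — the comparison reverses. The team plan's customers skew toward paid, which has a lower base rate.

No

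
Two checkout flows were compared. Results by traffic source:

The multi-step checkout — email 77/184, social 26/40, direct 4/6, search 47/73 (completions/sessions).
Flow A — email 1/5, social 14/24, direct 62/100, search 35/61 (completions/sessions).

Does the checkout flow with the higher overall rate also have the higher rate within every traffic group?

No

Email: the multi-step checkout 77/184 = 41.8%, Flow A 1/5 = 20.0% → the multi-step checkout
Social: the multi-step checkout 26/40 = 65.0%, Flow A 14/24 = 58.3% → the multi-step checkout
Direct: the multi-step checkout 4/6 = 66.7%, Flow A 62/100 = 62.0% → the multi-step checkout
Search: the multi-step checkout 47/73 = 64.4%, Flow A 35/61 = 57.4% → the multi-step checkout
Overall: the multi-step checkout 154/303 = 50.8%, Flow A 112/190 = 58.9% → Flow A
The multi-step checkout wins each traffic group but Flow A wins overall — the comparison reverses. The multi-step checkout's sessions skew toward email, which has a lower base rate.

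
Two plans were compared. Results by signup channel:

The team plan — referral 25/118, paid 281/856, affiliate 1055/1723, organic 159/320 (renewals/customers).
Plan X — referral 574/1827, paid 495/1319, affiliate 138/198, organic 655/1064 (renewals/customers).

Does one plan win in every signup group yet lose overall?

Referral: the team plan 25/118 = 21.2%, Plan X 574/1827 = 31.4% → Plan X
Paid: the team plan 281/856 = 32.8%, Plan X 495/1319 = 37.5% → Plan X
Affiliate: the team plan 1055/1723 = 61.2%, Plan X 138/198 = 69.7% → Plan X
Organic: the team plan 159/320 = 49.7%, Plan X 655/1064 = 61.6% → Plan X
Overall: the team plan 1520/3017 = 50.4%, Plan X 1862/4408 = 42.2% → the team plan
Plan X wins each signup group but the team plan wins overall — the comparison reverses. Plan X's customers skew toward referral, which has a lower base rate.

Yes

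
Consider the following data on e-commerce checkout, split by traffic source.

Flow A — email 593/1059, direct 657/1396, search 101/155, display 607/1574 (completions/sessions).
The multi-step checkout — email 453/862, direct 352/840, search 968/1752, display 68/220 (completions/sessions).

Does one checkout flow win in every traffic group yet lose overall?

Email: Flow A 593/1059 = 56.0%, the multi-step checkout 453/862 = 52.6% → Flow A
Direct: Flow A 657/1396 = 47.1%, the multi-step checkout 352/840 = 41.9% → Flow A
Search: Flow A 101/155 = 65.2%, the multi-step checkout 968/1752 = 55.3% → Flow A
Display: Flow A 607/1574 = 38.6%, the multi-step checkout 68/220 = 30.9% → Flow A
Overall: Flow A 1958/4184 = 46.8%, the multi-step checkout 1841/3674 = 50.1% → the multi-step checkout
Flow A wins each traffic group but the multi-step checkout wins overall — the comparison reverses. Flow A's sessions skew toward display, which has a lower base rate.

Yes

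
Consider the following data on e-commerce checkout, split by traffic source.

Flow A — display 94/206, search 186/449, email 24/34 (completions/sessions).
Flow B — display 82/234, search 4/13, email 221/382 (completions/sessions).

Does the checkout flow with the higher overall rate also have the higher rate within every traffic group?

Display: Flow A 94/206 = 45.6%, Flow B 82/234 = 35.0% → Flow A
Search: Flow A 186/449 = 41.4%, Flow B 4/13 = 30.8% → Flow A
Email: Flow A 24/34 = 70.6%, Flow B 221/382 = 57.9% → Flow A
Overall: Flow A 304/689 = 44.1%, Flow B 307/629 = 48.8% → Flow B
Flow A wins each traffic group but Flow B wins overall — the comparison reverses. Flow A's sessions skew toward search, which has a lower base rate.

No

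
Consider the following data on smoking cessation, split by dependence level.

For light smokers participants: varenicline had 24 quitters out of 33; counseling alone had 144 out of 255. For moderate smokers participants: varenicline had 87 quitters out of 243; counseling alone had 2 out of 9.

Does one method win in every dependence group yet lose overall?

Light smokers: varenicline 24/33 = 72.7%, counseling alone 144/255 = 56.5% → varenicline
Moderate smokers: varenicline 87/243 = 35.8%, counseling alone 2/9 = 22.2% → varenicline
Overall: varenicline 111/276 = 40.2%, counseling alone 146/264 = 55.3% → counseling alone
Varenicline wins each dependence group but counseling alone wins overall — the comparison reverses. Varenicline's participants skew toward moderate smokers, which has a lower base rate.

Yes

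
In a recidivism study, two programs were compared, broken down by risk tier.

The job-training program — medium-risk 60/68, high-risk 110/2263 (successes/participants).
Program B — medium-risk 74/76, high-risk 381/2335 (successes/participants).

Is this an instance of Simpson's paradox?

Medium-risk: the job-training program 60/68 = 88.2%, Program B 74/76 = 97.4% → Program B
High-risk: the job-training program 110/2263 = 4.9%, Program B 381/2335 = 16.3% → Program B
Overall: the job-training program 170/2331 = 7.3%, Program B 455/2411 = 18.9% → Program B
Program B wins overall and in every risk group — no reversal.

No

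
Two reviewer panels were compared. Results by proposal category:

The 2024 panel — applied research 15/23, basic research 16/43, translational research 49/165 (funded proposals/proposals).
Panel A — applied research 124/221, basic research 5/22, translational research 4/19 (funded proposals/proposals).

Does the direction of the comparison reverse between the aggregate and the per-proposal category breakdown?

Yes

Applied research: the 2024 panel 15/23 = 65.2%, Panel A 124/221 = 56.1% → the 2024 panel
Basic research: the 2024 panel 16/43 = 37.2%, Panel A 5/22 = 22.7% → the 2024 panel
Translational research: the 2024 panel 49/165 = 29.7%, Panel A 4/19 = 21.1% → the 2024 panel
Overall: the 2024 panel 80/231 = 34.6%, Panel A 133/262 = 50.8% → Panel A
The 2024 panel wins each proposal group but Panel A wins overall — the comparison reverses. The 2024 panel's proposals skew toward translational research, which has a lower base rate.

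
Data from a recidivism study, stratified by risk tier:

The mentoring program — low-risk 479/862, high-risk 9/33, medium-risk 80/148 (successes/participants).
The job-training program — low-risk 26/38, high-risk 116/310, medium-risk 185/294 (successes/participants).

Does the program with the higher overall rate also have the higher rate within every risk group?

Low-risk: the mentoring program 479/862 = 55.6%, the job-training program 26/38 = 68.4% → the job-training program
High-risk: the mentoring program 9/33 = 27.3%, the job-training program 116/310 = 37.4% → the job-training program
Medium-risk: the mentoring program 80/148 = 54.1%, the job-training program 185/294 = 62.9% → the job-training program
Overall: the mentoring program 568/1043 = 54.5%, the job-training program 327/642 = 50.9% → the mentoring program
The job-training program wins each risk group but the mentoring program wins overall — the comparison reverses. The job-training program's participants skew toward high-risk, which has a lower base rate.

No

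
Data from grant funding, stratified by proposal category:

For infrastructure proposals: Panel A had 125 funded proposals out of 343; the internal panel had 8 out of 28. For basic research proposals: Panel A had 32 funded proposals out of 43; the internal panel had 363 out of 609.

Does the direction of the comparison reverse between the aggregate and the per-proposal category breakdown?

Infrastructure: Panel A 125/343 = 36.4%, the internal panel 8/28 = 28.6% → Panel A
Basic research: Panel A 32/43 = 74.4%, the internal panel 363/609 = 59.6% → Panel A
Overall: Panel A 157/386 = 40.7%, the internal panel 371/637 = 58.2% → the internal panel
Panel A wins each proposal group but the internal panel wins overall — the comparison reverses. Panel A's proposals skew toward infrastructure, which has a lower base rate.

Yes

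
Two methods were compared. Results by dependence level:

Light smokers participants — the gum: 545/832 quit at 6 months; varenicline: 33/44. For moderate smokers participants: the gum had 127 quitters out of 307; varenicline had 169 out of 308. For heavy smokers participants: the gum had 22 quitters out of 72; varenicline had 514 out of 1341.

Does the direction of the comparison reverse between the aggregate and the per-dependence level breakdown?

Yes

Light smokers: the gum 545/832 = 65.5%, varenicline 33/44 = 75.0% → varenicline
Moderate smokers: the gum 127/307 = 41.4%, varenicline 169/308 = 54.9% → varenicline
Heavy smokers: the gum 22/72 = 30.6%, varenicline 514/1341 = 38.3% → varenicline
Overall: the gum 694/1211 = 57.3%, varenicline 716/1693 = 42.3% → the gum
Varenicline wins each dependence group but the gum wins overall — the comparison reverses. Varenicline's participants skew toward heavy smokers, which has a lower base rate.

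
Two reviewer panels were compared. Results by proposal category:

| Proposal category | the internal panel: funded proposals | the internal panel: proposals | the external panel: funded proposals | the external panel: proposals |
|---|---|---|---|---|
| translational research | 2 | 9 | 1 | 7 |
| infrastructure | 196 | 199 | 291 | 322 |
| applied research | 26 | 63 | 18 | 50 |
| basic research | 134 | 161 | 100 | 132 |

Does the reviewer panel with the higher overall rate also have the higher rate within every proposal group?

Yes

Translational research: the internal panel 2/9 = 22.2%, the external panel 1/7 = 14.3% → the internal panel
Infrastructure: the internal panel 196/199 = 98.5%, the external panel 291/322 = 90.4% → the internal panel
Applied research: the internal panel 26/63 = 41.3%, the external panel 18/50 = 36.0% → the internal panel
Basic research: the internal panel 134/161 = 83.2%, the external panel 100/132 = 75.8% → the internal panel
Overall: the internal panel 358/432 = 82.9%, the external panel 410/511 = 80.2% → the internal panel
The internal panel wins overall and in every proposal group — no reversal.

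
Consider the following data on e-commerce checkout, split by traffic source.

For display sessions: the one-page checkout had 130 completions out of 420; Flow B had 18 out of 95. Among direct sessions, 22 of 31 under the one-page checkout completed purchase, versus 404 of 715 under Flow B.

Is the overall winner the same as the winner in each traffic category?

No

Display: the one-page checkout 130/420 = 31.0%, Flow B 18/95 = 18.9% → the one-page checkout
Direct: the one-page checkout 22/31 = 71.0%, Flow B 404/715 = 56.5% → the one-page checkout
Overall: the one-page checkout 152/451 = 33.7%, Flow B 422/810 = 52.1% → Flow B
The one-page checkout wins each traffic group but Flow B wins overall — the comparison reverses. The one-page checkout's sessions skew toward display, which has a lower base rate.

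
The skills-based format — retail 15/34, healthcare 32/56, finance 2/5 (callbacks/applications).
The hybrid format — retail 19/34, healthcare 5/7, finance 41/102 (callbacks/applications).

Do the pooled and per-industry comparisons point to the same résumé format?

Retail: the skills-based format 15/34 = 44.1%, the hybrid format 19/34 = 55.9% → the hybrid format
Healthcare: the skills-based format 32/56 = 57.1%, the hybrid format 5/7 = 71.4% → the hybrid format
Finance: the skills-based format 2/5 = 40.0%, the hybrid format 41/102 = 40.2% → the hybrid format
Overall: the skills-based format 49/95 = 51.6%, the hybrid format 65/143 = 45.5% → the skills-based format
The hybrid format wins each industry group but the skills-based format wins overall — the comparison reverses. The hybrid format's applications skew toward finance, which has a lower base rate.

No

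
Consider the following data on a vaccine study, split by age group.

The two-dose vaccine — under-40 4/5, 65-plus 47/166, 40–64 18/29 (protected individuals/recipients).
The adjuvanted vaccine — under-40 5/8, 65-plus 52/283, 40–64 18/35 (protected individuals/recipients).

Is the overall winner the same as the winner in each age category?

Under-40: the two-dose vaccine 4/5 = 80.0%, the adjuvanted vaccine 5/8 = 62.5% → the two-dose vaccine
65-plus: the two-dose vaccine 47/166 = 28.3%, the adjuvanted vaccine 52/283 = 18.4% → the two-dose vaccine
40–64: the two-dose vaccine 18/29 = 62.1%, the adjuvanted vaccine 18/35 = 51.4% → the two-dose vaccine
Overall: the two-dose vaccine 69/200 = 34.5%, the adjuvanted vaccine 75/326 = 23.0% → the two-dose vaccine
The two-dose vaccine wins overall and in every age group — no reversal.

Yes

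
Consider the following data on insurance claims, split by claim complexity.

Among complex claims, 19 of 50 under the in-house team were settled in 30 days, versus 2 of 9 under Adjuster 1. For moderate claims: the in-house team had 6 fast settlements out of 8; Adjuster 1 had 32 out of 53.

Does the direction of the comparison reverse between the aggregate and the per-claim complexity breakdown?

Yes

Complex: the in-house team 19/50 = 38.0%, Adjuster 1 2/9 = 22.2% → the in-house team
Moderate: the in-house team 6/8 = 75.0%, Adjuster 1 32/53 = 60.4% → the in-house team
Overall: the in-house team 25/58 = 43.1%, Adjuster 1 34/62 = 54.8% → Adjuster 1
The in-house team wins each claim group but Adjuster 1 wins overall — the comparison reverses. The in-house team's claims skew toward complex, which has a lower base rate.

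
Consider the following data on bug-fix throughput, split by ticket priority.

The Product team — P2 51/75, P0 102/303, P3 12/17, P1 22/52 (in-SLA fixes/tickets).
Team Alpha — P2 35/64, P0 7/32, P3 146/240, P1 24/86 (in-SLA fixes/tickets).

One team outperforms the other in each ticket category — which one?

the Product team

P2: the Product team 51/75 = 68.0%, Team Alpha 35/64 = 54.7% → the Product team
P0: the Product team 102/303 = 33.7%, Team Alpha 7/32 = 21.9% → the Product team
P3: the Product team 12/17 = 70.6%, Team Alpha 146/240 = 60.8% → the Product team
P1: the Product team 22/52 = 42.3%, Team Alpha 24/86 = 27.9% → the Product team
The Product team has the higher rate in all 4 groups.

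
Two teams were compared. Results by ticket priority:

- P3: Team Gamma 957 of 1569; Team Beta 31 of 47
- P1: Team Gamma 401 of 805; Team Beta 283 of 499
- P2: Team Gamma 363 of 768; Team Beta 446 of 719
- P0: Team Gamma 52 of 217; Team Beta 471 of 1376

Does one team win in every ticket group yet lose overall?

Yes

P3: Team Gamma 957/1569 = 61.0%, Team Beta 31/47 = 66.0% → Team Beta
P1: Team Gamma 401/805 = 49.8%, Team Beta 283/499 = 56.7% → Team Beta
P2: Team Gamma 363/768 = 47.3%, Team Beta 446/719 = 62.0% → Team Beta
P0: Team Gamma 52/217 = 24.0%, Team Beta 471/1376 = 34.2% → Team Beta
Overall: Team Gamma 1773/3359 = 52.8%, Team Beta 1231/2641 = 46.6% → Team Gamma
Team Beta wins each ticket group but Team Gamma wins overall — the comparison reverses. Team Beta's tickets skew toward P0, which has a lower base rate.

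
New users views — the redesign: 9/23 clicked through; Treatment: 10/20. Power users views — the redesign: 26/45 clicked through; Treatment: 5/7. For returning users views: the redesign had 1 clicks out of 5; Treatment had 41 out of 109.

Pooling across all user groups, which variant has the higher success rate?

New users: the redesign 9/23 = 39.1%, Treatment 10/20 = 50.0% → Treatment
Power users: the redesign 26/45 = 57.8%, Treatment 5/7 = 71.4% → Treatment
Returning users: the redesign 1/5 = 20.0%, Treatment 41/109 = 37.6% → Treatment
Overall: the redesign 36/73 = 49.3%, Treatment 56/136 = 41.2% → the redesign
(Treatment wins every user group but the redesign wins overall — Treatment's views skew toward the low-rate returning users group.)

the redesign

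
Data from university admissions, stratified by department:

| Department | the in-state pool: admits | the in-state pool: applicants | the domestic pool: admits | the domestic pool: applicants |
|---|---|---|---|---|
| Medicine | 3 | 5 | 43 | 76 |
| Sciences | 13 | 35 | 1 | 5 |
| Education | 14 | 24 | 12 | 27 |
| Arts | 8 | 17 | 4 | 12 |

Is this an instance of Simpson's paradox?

Yes

Medicine: the in-state pool 3/5 = 60.0%, the domestic pool 43/76 = 56.6% → the in-state pool
Sciences: the in-state pool 13/35 = 37.1%, the domestic pool 1/5 = 20.0% → the in-state pool
Education: the in-state pool 14/24 = 58.3%, the domestic pool 12/27 = 44.4% → the in-state pool
Arts: the in-state pool 8/17 = 47.1%, the domestic pool 4/12 = 33.3% → the in-state pool
Overall: the in-state pool 38/81 = 46.9%, the domestic pool 60/120 = 50.0% → the domestic pool
The in-state pool wins each department group but the domestic pool wins overall — the comparison reverses. The in-state pool's applicants skew toward Sciences, which has a lower base rate.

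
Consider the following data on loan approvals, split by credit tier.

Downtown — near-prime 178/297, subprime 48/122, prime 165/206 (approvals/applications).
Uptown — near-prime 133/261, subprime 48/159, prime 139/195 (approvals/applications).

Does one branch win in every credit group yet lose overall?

Near-prime: Downtown 178/297 = 59.9%, Uptown 133/261 = 51.0% → Downtown
Subprime: Downtown 48/122 = 39.3%, Uptown 48/159 = 30.2% → Downtown
Prime: Downtown 165/206 = 80.1%, Uptown 139/195 = 71.3% → Downtown
Overall: Downtown 391/625 = 62.6%, Uptown 320/615 = 52.0% → Downtown
Downtown wins overall and in every credit group — no reversal.

No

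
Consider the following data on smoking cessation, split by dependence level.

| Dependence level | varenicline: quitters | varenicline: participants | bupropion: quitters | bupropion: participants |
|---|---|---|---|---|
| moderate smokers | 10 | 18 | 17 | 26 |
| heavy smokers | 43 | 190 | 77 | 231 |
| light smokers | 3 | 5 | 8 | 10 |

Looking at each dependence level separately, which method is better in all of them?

Moderate smokers: varenicline 10/18 = 55.6%, bupropion 17/26 = 65.4% → bupropion
Heavy smokers: varenicline 43/190 = 22.6%, bupropion 77/231 = 33.3% → bupropion
Light smokers: varenicline 3/5 = 60.0%, bupropion 8/10 = 80.0% → bupropion
Bupropion has the higher rate in all 3 groups.

bupropion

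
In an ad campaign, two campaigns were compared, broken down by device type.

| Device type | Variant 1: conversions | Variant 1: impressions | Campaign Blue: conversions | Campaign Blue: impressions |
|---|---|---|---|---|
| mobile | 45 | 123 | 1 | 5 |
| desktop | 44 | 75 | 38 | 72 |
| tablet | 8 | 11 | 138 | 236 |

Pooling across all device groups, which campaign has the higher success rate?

Mobile: Variant 1 45/123 = 36.6%, Campaign Blue 1/5 = 20.0% → Variant 1
Desktop: Variant 1 44/75 = 58.7%, Campaign Blue 38/72 = 52.8% → Variant 1
Tablet: Variant 1 8/11 = 72.7%, Campaign Blue 138/236 = 58.5% → Variant 1
Overall: Variant 1 97/209 = 46.4%, Campaign Blue 177/313 = 56.5% → Campaign Blue
(Variant 1 wins every device group but Campaign Blue wins overall — Variant 1's impressions skew toward the low-rate mobile group.)

Campaign Blue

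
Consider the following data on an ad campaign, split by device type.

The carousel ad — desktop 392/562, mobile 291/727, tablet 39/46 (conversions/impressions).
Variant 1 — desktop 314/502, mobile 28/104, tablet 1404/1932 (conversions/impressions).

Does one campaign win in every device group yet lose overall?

Desktop: the carousel ad 392/562 = 69.8%, Variant 1 314/502 = 62.5% → the carousel ad
Mobile: the carousel ad 291/727 = 40.0%, Variant 1 28/104 = 26.9% → the carousel ad
Tablet: the carousel ad 39/46 = 84.8%, Variant 1 1404/1932 = 72.7% → the carousel ad
Overall: the carousel ad 722/1335 = 54.1%, Variant 1 1746/2538 = 68.8% → Variant 1
The carousel ad wins each device group but Variant 1 wins overall — the comparison reverses. The carousel ad's impressions skew toward mobile, which has a lower base rate.

Yes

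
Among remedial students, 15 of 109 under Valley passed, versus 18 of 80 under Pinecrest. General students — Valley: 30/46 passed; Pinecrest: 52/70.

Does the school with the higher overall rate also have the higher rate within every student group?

Remedial: Valley 15/109 = 13.8%, Pinecrest 18/80 = 22.5% → Pinecrest
General: Valley 30/46 = 65.2%, Pinecrest 52/70 = 74.3% → Pinecrest
Overall: Valley 45/155 = 29.0%, Pinecrest 70/150 = 46.7% → Pinecrest
Pinecrest wins overall and in every student group — no reversal.

Yes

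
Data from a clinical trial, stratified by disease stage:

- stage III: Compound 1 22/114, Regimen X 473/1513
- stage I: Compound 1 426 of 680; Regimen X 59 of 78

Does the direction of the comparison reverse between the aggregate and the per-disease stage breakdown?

Yes

Stage III: Compound 1 22/114 = 19.3%, Regimen X 473/1513 = 31.3% → Regimen X
Stage I: Compound 1 426/680 = 62.6%, Regimen X 59/78 = 75.6% → Regimen X
Overall: Compound 1 448/794 = 56.4%, Regimen X 532/1591 = 33.4% → Compound 1
Regimen X wins each disease group but Compound 1 wins overall — the comparison reverses. Regimen X's patients skew toward stage III, which has a lower base rate.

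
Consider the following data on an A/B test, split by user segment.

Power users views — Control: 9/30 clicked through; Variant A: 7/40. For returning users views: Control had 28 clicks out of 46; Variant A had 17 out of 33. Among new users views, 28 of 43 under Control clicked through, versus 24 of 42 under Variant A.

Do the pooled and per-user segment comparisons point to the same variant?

Power users: Control 9/30 = 30.0%, Variant A 7/40 = 17.5% → Control
Returning users: Control 28/46 = 60.9%, Variant A 17/33 = 51.5% → Control
New users: Control 28/43 = 65.1%, Variant A 24/42 = 57.1% → Control
Overall: Control 65/119 = 54.6%, Variant A 48/115 = 41.7% → Control
Control wins overall and in every user group — no reversal.

Yes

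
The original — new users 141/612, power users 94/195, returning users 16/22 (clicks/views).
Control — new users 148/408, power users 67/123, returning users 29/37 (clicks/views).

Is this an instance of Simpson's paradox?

No

New users: the original 141/612 = 23.0%, Control 148/408 = 36.3% → Control
Power users: the original 94/195 = 48.2%, Control 67/123 = 54.5% → Control
Returning users: the original 16/22 = 72.7%, Control 29/37 = 78.4% → Control
Overall: the original 251/829 = 30.3%, Control 244/568 = 43.0% → Control
Control wins overall and in every user group — no reversal.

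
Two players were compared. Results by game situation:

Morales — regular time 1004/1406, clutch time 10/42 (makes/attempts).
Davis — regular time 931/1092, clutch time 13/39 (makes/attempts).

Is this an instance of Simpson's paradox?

No

Regular time: Morales 1004/1406 = 71.4%, Davis 931/1092 = 85.3% → Davis
Clutch time: Morales 10/42 = 23.8%, Davis 13/39 = 33.3% → Davis
Overall: Morales 1014/1448 = 70.0%, Davis 944/1131 = 83.5% → Davis
Davis wins overall and in every game group — no reversal.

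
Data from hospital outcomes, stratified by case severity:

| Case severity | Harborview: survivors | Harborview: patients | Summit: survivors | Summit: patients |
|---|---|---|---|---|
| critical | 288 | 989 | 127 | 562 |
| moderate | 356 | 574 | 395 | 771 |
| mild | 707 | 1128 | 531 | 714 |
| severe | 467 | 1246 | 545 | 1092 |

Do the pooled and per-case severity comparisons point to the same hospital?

Critical: Harborview 288/989 = 29.1%, Summit 127/562 = 22.6% → Harborview
Moderate: Harborview 356/574 = 62.0%, Summit 395/771 = 51.2% → Harborview
Mild: Harborview 707/1128 = 62.7%, Summit 531/714 = 74.4% → Summit
Severe: Harborview 467/1246 = 37.5%, Summit 545/1092 = 49.9% → Summit
Overall: Harborview 1818/3937 = 46.2%, Summit 1598/3139 = 50.9% → Summit
Neither sweeps: Harborview wins 2 of 4 groups, Summit wins 2. Summit wins overall but not every group — no Simpson reversal.

No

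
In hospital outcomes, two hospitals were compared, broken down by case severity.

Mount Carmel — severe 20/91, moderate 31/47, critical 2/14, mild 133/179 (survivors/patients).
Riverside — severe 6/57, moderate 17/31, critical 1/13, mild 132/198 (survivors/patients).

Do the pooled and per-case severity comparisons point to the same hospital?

Yes

Severe: Mount Carmel 20/91 = 22.0%, Riverside 6/57 = 10.5% → Mount Carmel
Moderate: Mount Carmel 31/47 = 66.0%, Riverside 17/31 = 54.8% → Mount Carmel
Critical: Mount Carmel 2/14 = 14.3%, Riverside 1/13 = 7.7% → Mount Carmel
Mild: Mount Carmel 133/179 = 74.3%, Riverside 132/198 = 66.7% → Mount Carmel
Overall: Mount Carmel 186/331 = 56.2%, Riverside 156/299 = 52.2% → Mount Carmel
Mount Carmel wins overall and in every case group — no reversal.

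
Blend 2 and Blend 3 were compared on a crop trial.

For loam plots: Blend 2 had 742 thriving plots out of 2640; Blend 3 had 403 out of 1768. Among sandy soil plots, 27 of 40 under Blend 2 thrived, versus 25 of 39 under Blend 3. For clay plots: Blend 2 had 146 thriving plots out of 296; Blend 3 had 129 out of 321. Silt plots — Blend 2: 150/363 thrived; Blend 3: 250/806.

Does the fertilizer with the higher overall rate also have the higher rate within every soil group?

Yes

Loam: Blend 2 742/2640 = 28.1%, Blend 3 403/1768 = 22.8% → Blend 2
Sandy soil: Blend 2 27/40 = 67.5%, Blend 3 25/39 = 64.1% → Blend 2
Clay: Blend 2 146/296 = 49.3%, Blend 3 129/321 = 40.2% → Blend 2
Silt: Blend 2 150/363 = 41.3%, Blend 3 250/806 = 31.0% → Blend 2
Overall: Blend 2 1065/3339 = 31.9%, Blend 3 807/2934 = 27.5% → Blend 2
Blend 2 wins overall and in every soil group — no reversal.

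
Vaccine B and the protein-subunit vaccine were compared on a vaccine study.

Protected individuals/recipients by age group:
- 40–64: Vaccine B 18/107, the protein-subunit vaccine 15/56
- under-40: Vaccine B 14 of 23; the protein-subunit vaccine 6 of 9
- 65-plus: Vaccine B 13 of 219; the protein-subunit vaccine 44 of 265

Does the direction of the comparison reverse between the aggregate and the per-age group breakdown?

No

40–64: Vaccine B 18/107 = 16.8%, the protein-subunit vaccine 15/56 = 26.8% → the protein-subunit vaccine
Under-40: Vaccine B 14/23 = 60.9%, the protein-subunit vaccine 6/9 = 66.7% → the protein-subunit vaccine
65-plus: Vaccine B 13/219 = 5.9%, the protein-subunit vaccine 44/265 = 16.6% → the protein-subunit vaccine
Overall: Vaccine B 45/349 = 12.9%, the protein-subunit vaccine 65/330 = 19.7% → the protein-subunit vaccine
The protein-subunit vaccine wins overall and in every age group — no reversal.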